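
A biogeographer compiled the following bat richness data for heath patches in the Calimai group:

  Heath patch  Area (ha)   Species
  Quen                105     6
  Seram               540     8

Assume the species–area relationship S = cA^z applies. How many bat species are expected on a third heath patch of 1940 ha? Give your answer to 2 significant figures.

10

z = ln(8/6) / ln(540/105) = 0.2877 / 1.6376 = 0.1757
c = 6 / 105^0.1757 = 6 / 2.265 = 2.649
S₃ = 2.649 × 1940^0.1757 = 2.649 × 3.781 ≈ 10.02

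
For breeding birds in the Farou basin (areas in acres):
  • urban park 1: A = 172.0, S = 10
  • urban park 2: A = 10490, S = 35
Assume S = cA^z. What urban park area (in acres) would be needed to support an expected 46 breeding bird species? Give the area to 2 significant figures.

26000 acres

z = ln(35/10) / ln(10490/172) = 1.2528 / 4.1107 = 0.3048
c = 10 / 172^0.3048 = 10 / 4.801 = 2.083
A = (46/2.083)^(1/0.3048) ⇒ ln A = ln(22.08)/0.3048 = 10.1549
A = e^10.1549 ≈ 25718 acres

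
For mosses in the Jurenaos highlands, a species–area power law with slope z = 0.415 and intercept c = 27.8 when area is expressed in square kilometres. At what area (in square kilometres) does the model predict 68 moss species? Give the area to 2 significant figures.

68 = 27.8 × A^0.415  ⇒  A^0.415 = 68/27.8 = 2.446
ln A = ln(2.446) / 0.415 = 0.8945 / 0.415 = 2.1554
A = e^2.1554 ≈ 8.631 square kilometres

8.6 square kilometres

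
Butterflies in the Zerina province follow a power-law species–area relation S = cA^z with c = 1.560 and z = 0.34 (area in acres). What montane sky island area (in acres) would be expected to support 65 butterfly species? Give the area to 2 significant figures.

58000 acres

65 = 1.56 × A^0.34  ⇒  A^0.34 = 65/1.56 = 41.67
ln A = ln(41.67) / 0.34 = 3.7297 / 0.34 = 10.9697
A = e^10.9697 ≈ 58088 acres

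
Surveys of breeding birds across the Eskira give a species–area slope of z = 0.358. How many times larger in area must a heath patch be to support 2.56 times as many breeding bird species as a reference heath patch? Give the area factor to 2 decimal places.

(A₂/A₁)^0.358 = 2.56, so A₂/A₁ = 2.56^(1/0.358) = 2.56^2.793
ln(A₂/A₁) = ln 2.56 / 0.358 = 0.9400 / 0.358 = 2.6257
A₂/A₁ = e^2.6257 ≈ 13.81

13.81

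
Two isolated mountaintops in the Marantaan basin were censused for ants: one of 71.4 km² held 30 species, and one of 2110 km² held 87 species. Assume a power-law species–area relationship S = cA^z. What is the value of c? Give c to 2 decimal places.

7.84

z = ln(S₂/S₁) / ln(A₂/A₁) = ln(87/30) / ln(2110/71.4) = 1.0647 / 3.3861 = 0.3144
c = S₁ / A₁^z = 30 / 71.4^0.3144 = 30 / 3.827 = 7.839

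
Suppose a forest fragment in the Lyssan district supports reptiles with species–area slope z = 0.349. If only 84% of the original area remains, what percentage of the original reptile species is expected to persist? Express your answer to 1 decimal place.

S_new/S_old = (A_new/A_old)^z = 0.84^0.349
= exp(0.349 × ln 0.84) = exp(0.349 × -0.1744) = exp(-0.0608) ≈ 0.941

94.1%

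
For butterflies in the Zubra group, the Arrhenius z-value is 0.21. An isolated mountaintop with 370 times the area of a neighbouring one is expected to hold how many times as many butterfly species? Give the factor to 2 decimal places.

S₂/S₁ = (A₂/A₁)^z = 370^0.21
ln(S₂/S₁) = 0.21 × ln 370 = 0.21 × 5.9135 = 1.2418
S₂/S₁ = e^1.2418 ≈ 3.462

3.46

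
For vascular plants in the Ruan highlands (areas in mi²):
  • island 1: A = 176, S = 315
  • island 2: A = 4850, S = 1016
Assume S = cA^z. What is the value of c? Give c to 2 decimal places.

50.74

z = ln(S₂/S₁) / ln(A₂/A₁) = ln(1016/315) / ln(4850/176) = 1.1711 / 3.3162 = 0.3531
c = S₁ / A₁^z = 315 / 176^0.3531 = 315 / 6.208 = 50.74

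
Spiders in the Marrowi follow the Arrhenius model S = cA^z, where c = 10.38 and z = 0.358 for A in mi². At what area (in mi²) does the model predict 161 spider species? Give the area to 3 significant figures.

2120 mi²

161 = 10.38 × A^0.358  ⇒  A^0.358 = 161/10.38 = 15.51
ln A = ln(15.51) / 0.358 = 2.7415 / 0.358 = 7.6579
A = e^7.6579 ≈ 2117 mi²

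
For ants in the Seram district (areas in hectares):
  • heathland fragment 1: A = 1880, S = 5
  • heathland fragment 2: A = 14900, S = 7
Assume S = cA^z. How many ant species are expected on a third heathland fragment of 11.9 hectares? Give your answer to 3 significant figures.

2.20

z = ln(7/5) / ln(14900/1880) = 0.3365 / 2.0701 = 0.1625
c = 5 / 1880^0.1625 = 5 / 3.406 = 1.468
S₃ = 1.468 × 11.9^0.1625 = 1.468 × 1.496 ≈ 2.196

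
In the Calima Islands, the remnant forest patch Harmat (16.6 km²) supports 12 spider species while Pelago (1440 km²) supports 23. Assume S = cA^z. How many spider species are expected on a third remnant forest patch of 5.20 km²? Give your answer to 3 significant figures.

10.1

z = ln(23/12) / ln(1440/16.6) = 0.6506 / 4.4630 = 0.1458
c = 12 / 16.6^0.1458 = 12 / 1.506 = 7.967
S₃ = 7.967 × 5.2^0.1458 = 7.967 × 1.272 ≈ 10.13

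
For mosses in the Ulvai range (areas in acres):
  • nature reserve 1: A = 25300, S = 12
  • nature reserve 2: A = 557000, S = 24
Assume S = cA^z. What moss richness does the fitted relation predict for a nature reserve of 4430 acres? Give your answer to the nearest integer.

8

z = ln(24/12) / ln(557000/25300) = 0.6931 / 3.0918 = 0.2242
c = 12 / 25300^0.2242 = 12 / 9.708 = 1.236
S₃ = 1.236 × 4430^0.2242 = 1.236 × 6.569 ≈ 8.12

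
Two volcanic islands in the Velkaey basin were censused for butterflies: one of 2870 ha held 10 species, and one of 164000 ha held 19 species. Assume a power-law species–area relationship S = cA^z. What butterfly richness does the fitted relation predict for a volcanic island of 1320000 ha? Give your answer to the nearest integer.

z = ln(19/10) / ln(164000/2870) = 0.6419 / 4.0456 = 0.1587
c = 10 / 2870^0.1587 = 10 / 3.537 = 2.827
S₃ = 2.827 × 1320000^0.1587 = 2.827 × 9.356 ≈ 26.45

26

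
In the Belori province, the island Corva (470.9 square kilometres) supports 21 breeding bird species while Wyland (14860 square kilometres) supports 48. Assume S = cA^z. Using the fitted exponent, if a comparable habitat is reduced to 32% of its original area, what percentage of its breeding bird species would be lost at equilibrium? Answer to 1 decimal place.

z = ln(48/21) / ln(14860/470.9) = 0.8267 / 3.4518 = 0.2395
S_new/S_old = (A_new/A_old)^z = 0.32^0.2395 = exp(0.2395 × -1.1394) = 0.7612
Fraction lost = 1 − 0.7612 = 0.2388

23.9%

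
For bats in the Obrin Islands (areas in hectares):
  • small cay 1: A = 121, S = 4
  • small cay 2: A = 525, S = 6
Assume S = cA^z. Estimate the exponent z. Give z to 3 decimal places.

Taking logs: ln S = ln c + z ln A, so z = (ln S₂ − ln S₁)/(ln A₂ − ln A₁).
z = ln(6/4) / ln(525/121) = ln(1.5) / ln(4.339) = 0.4055 / 1.4676 = 0.2763

0.276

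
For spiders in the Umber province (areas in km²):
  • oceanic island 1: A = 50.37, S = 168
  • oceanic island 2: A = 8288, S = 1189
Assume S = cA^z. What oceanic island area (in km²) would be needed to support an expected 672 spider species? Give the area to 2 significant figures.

z = ln(1189/168) / ln(8288/50.37) = 1.9569 / 5.1032 = 0.3835
c = 168 / 50.37^0.3835 = 168 / 4.495 = 37.37
A = (672/37.37)^(1/0.3835) ⇒ ln A = ln(17.98)/0.3835 = 7.5345
A = e^7.5345 ≈ 1872 km²

1900 km²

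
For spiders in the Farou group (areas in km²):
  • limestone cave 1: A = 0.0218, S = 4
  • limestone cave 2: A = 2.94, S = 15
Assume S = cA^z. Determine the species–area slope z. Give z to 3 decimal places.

Taking logs: ln S = ln c + z ln A, so z = (ln S₂ − ln S₁)/(ln A₂ − ln A₁).
z = ln(15/4) / ln(2.94/0.0218) = ln(3.75) / ln(134.9) = 1.3218 / 4.9043 = 0.2695

0.270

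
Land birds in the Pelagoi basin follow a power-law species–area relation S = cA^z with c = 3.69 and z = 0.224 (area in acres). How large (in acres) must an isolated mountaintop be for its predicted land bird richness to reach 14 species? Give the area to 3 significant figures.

14 = 3.69 × A^0.224  ⇒  A^0.224 = 14/3.69 = 3.794
ln A = ln(3.794) / 0.224 = 1.3334 / 0.224 = 5.9528
A = e^5.9528 ≈ 384.8 acres

385 acres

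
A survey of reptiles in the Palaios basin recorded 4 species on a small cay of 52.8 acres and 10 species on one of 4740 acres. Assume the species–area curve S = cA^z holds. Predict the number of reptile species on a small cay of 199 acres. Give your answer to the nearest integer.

z = ln(10/4) / ln(4740/52.8) = 0.9163 / 4.4973 = 0.2037
c = 4 / 52.8^0.2037 = 4 / 2.244 = 1.783
S₃ = 1.783 × 199^0.2037 = 1.783 × 2.94 ≈ 5.242

5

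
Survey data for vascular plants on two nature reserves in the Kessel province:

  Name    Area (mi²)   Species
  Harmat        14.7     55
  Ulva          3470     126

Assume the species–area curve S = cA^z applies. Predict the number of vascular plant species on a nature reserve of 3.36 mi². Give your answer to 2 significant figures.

z = ln(126/55) / ln(3470/14.7) = 0.8289 / 5.4641 = 0.1517
c = 55 / 14.7^0.1517 = 55 / 1.503 = 36.58
S₃ = 36.58 × 3.36^0.1517 = 36.58 × 1.202 ≈ 43.97

44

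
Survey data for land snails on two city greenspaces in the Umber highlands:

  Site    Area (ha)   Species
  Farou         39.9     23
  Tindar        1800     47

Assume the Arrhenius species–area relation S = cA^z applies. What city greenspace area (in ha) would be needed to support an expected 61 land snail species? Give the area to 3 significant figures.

z = ln(47/23) / ln(1800/39.9) = 0.7147 / 3.8092 = 0.1876
c = 23 / 39.9^0.1876 = 23 / 1.997 = 11.52
A = (61/11.52)^(1/0.1876) ⇒ ln A = ln(5.296)/0.1876 = 8.8852
A = e^8.8852 ≈ 7225 ha

7220 ha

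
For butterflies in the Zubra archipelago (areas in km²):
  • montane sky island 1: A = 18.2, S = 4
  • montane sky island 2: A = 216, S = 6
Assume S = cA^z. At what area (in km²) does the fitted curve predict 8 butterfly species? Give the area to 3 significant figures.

z = ln(6/4) / ln(216/18.2) = 0.4055 / 2.4739 = 0.1639
c = 4 / 18.2^0.1639 = 4 / 1.609 = 2.486
A = (8/2.486)^(1/0.1639) ⇒ ln A = ln(3.218)/0.1639 = 7.1305
A = e^7.1305 ≈ 1250 km²

1250 km²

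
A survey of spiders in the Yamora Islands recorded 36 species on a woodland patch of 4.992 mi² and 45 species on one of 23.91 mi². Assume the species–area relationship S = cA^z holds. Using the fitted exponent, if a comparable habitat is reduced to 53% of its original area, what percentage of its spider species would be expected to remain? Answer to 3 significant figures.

z = ln(45/36) / ln(23.91/4.992) = 0.2231 / 1.5665 = 0.1425
S_new/S_old = (A_new/A_old)^z = 0.53^0.1425 = exp(0.1425 × -0.6349) = 0.9135

91.4%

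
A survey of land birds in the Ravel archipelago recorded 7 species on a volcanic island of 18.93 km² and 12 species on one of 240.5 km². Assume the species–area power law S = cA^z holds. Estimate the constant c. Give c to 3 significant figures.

z = ln(S₂/S₁) / ln(A₂/A₁) = ln(12/7) / ln(240.5/18.93) = 0.5390 / 2.5420 = 0.2120
c = S₁ / A₁^z = 7 / 18.93^0.2120 = 7 / 1.866 = 3.752

3.75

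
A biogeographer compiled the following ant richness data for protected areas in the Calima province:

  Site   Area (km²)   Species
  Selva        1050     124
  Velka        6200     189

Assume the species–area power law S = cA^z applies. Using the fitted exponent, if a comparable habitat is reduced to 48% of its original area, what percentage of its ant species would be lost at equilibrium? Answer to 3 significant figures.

16.0%

z = ln(189/124) / ln(6200/1050) = 0.4215 / 1.7758 = 0.2373
S_new/S_old = (A_new/A_old)^z = 0.48^0.2373 = exp(0.2373 × -0.7340) = 0.8401
Fraction lost = 1 − 0.8401 = 0.1599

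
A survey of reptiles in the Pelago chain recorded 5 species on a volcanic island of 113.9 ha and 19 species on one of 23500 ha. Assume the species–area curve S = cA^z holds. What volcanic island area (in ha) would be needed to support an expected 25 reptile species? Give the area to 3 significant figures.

z = ln(19/5) / ln(23500/113.9) = 1.3350 / 5.3294 = 0.2505
c = 5 / 113.9^0.2505 = 5 / 3.275 = 1.527
A = (25/1.527)^(1/0.2505) ⇒ ln A = ln(16.37)/0.2505 = 11.1603
A = e^11.1603 ≈ 70286 ha

70300 ha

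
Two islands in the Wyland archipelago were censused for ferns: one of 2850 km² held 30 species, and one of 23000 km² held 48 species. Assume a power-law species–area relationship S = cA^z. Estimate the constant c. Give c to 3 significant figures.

z = ln(S₂/S₁) / ln(A₂/A₁) = ln(48/30) / ln(23000/2850) = 0.4700 / 2.0882 = 0.2251
c = S₁ / A₁^z = 30 / 2850^0.2251 = 30 / 5.993 = 5.006

5.01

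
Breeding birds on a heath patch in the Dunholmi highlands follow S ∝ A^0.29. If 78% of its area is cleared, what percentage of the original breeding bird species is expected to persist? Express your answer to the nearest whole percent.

S_new/S_old = (A_new/A_old)^z = 0.22^0.29
= exp(0.29 × ln 0.22) = exp(0.29 × -1.5141) = exp(-0.4391) ≈ 0.6446

64%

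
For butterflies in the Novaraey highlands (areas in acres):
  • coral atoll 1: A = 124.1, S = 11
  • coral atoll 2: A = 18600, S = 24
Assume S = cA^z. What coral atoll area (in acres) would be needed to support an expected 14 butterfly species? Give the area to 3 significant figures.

z = ln(24/11) / ln(18600/124.1) = 0.7802 / 5.0098 = 0.1557
c = 11 / 124.1^0.1557 = 11 / 2.119 = 5.192
A = (14/5.192)^(1/0.1557) ⇒ ln A = ln(2.696)/0.1557 = 6.3697
A = e^6.3697 ≈ 583.9 acres

584 acres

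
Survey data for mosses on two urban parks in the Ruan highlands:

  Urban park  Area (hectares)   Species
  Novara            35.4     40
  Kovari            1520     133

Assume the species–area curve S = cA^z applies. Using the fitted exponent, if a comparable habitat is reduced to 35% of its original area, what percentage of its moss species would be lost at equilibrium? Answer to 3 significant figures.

z = ln(133/40) / ln(1520/35.4) = 1.2015 / 3.7598 = 0.3196
S_new/S_old = (A_new/A_old)^z = 0.35^0.3196 = exp(0.3196 × -1.0498) = 0.715
Fraction lost = 1 − 0.715 = 0.285

28.5%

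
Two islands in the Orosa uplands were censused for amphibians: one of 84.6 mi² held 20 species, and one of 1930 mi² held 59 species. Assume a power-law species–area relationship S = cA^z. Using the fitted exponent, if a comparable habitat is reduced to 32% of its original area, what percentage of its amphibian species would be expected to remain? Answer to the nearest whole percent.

67%

z = ln(59/20) / ln(1930/84.6) = 1.0818 / 3.1273 = 0.3459
S_new/S_old = (A_new/A_old)^z = 0.32^0.3459 = exp(0.3459 × -1.1394) = 0.6743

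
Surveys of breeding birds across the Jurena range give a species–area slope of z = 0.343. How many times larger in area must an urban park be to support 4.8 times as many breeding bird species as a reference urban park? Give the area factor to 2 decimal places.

(A₂/A₁)^0.343 = 4.8, so A₂/A₁ = 4.8^(1/0.343) = 4.8^2.915
ln(A₂/A₁) = ln 4.8 / 0.343 = 1.5686 / 0.343 = 4.5732
A₂/A₁ = e^4.5732 ≈ 96.86

96.86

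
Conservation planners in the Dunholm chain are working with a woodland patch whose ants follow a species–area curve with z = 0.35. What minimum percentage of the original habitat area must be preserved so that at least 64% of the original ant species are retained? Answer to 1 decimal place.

Need (A_new/A_old)^0.35 = 0.64, so A_new/A_old = 0.64^(1/0.35) = 0.64^2.857
ln(A_new/A_old) = ln 0.64 / 0.35 = -0.4463 / 0.35 = -1.2751
A_new/A_old = e^-1.2751 ≈ 0.2794

27.9%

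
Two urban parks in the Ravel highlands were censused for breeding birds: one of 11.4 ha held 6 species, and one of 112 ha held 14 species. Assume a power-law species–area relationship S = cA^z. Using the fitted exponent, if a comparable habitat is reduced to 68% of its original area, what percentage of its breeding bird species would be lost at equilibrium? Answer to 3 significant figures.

13.3%

z = ln(14/6) / ln(112/11.4) = 0.8473 / 2.2849 = 0.3708
S_new/S_old = (A_new/A_old)^z = 0.68^0.3708 = exp(0.3708 × -0.3857) = 0.8667
Fraction lost = 1 − 0.8667 = 0.1333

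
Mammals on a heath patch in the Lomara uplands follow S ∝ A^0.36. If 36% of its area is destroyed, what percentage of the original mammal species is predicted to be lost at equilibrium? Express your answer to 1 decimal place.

S_new/S_old = (A_new/A_old)^z = 0.64^0.36
= exp(0.36 × ln 0.64) = exp(0.36 × -0.4463) = exp(-0.1607) ≈ 0.8516
Fraction lost = 1 − 0.8516 = 0.1484

14.8%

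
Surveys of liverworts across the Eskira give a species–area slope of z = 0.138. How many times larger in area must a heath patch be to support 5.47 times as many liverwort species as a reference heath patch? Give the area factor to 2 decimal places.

(A₂/A₁)^0.138 = 5.47, so A₂/A₁ = 5.47^(1/0.138) = 5.47^7.246
ln(A₂/A₁) = ln 5.47 / 0.138 = 1.6993 / 0.138 = 12.3136
A₂/A₁ = e^12.3136 ≈ 222707

222707.20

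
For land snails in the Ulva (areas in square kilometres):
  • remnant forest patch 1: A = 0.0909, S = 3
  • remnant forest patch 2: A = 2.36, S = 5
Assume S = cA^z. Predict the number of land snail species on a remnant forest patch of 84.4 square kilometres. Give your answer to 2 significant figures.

z = ln(5/3) / ln(2.36/0.0909) = 0.5108 / 3.2567 = 0.1569
c = 3 / 0.0909^0.1569 = 3 / 0.6865 = 4.37
S₃ = 4.37 × 84.4^0.1569 = 4.37 × 2.005 ≈ 8.763

8.8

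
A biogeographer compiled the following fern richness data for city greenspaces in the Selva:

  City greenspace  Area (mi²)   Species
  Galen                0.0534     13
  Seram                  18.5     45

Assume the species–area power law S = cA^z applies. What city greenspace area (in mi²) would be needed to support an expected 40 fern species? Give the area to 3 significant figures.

z = ln(45/13) / ln(18.5/0.0534) = 1.2417 / 5.8477 = 0.2123
c = 13 / 0.0534^0.2123 = 13 / 0.5368 = 24.22
A = (40/24.22)^(1/0.2123) ⇒ ln A = ln(1.652)/0.2123 = 2.3631
A = e^2.3631 ≈ 10.62 mi²

10.6 mi²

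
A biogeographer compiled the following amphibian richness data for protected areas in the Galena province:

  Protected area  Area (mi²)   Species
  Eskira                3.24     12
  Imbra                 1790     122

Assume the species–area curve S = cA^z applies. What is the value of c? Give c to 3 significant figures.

7.79

z = ln(S₂/S₁) / ln(A₂/A₁) = ln(122/12) / ln(1790/3.24) = 2.3191 / 6.3144 = 0.3673
c = S₁ / A₁^z = 12 / 3.24^0.3673 = 12 / 1.54 = 7.792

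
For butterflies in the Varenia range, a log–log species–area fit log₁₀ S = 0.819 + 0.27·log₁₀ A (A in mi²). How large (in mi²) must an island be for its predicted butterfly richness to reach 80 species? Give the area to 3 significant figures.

80 = 6.592 × A^0.27  ⇒  A^0.27 = 80/6.592 = 12.14
ln A = ln(12.14) / 0.27 = 2.4962 / 0.27 = 9.2452
A = e^9.2452 ≈ 10355 mi²

10400 mi²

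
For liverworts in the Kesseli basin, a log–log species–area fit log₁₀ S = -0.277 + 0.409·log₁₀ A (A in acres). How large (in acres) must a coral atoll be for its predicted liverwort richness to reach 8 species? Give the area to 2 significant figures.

770 acres

8 = 0.5284 × A^0.409  ⇒  A^0.409 = 8/0.5284 = 15.14
ln A = ln(15.14) / 0.409 = 2.7173 / 0.409 = 6.6437
A = e^6.6437 ≈ 767.9 acres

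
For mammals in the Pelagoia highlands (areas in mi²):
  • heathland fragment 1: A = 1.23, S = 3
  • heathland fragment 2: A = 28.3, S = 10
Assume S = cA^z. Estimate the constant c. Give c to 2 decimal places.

z = ln(S₂/S₁) / ln(A₂/A₁) = ln(10/3) / ln(28.3/1.23) = 1.2040 / 3.1358 = 0.3839
c = S₁ / A₁^z = 3 / 1.23^0.3839 = 3 / 1.083 = 2.771

2.77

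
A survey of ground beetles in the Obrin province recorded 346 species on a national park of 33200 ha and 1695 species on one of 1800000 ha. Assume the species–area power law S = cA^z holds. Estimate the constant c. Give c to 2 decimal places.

z = ln(S₂/S₁) / ln(A₂/A₁) = ln(1695/346) / ln(1800000/33200) = 1.5890 / 3.9930 = 0.3979
c = S₁ / A₁^z = 346 / 33200^0.3979 = 346 / 62.98 = 5.494

5.49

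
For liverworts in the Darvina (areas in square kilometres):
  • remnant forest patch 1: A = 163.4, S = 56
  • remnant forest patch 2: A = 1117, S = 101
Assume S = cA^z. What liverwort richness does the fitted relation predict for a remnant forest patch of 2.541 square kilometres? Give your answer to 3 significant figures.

15.6

z = ln(101/56) / ln(1117/163.4) = 0.5898 / 1.9222 = 0.3068
c = 56 / 163.4^0.3068 = 56 / 4.776 = 11.73
S₃ = 11.73 × 2.541^0.3068 = 11.73 × 1.331 ≈ 15.61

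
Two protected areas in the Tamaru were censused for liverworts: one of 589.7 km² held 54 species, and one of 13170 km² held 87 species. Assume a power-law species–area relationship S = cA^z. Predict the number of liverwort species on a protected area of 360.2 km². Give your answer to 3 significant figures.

z = ln(87/54) / ln(13170/589.7) = 0.4769 / 3.1061 = 0.1535
c = 54 / 589.7^0.1535 = 54 / 2.663 = 20.28
S₃ = 20.28 × 360.2^0.1535 = 20.28 × 2.469 ≈ 50.06

50.1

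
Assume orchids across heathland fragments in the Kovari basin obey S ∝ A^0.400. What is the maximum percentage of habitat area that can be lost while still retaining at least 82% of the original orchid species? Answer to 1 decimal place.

Need (A_new/A_old)^0.4 = 0.82, so A_new/A_old = 0.82^(1/0.4) = 0.82^2.5
ln(A_new/A_old) = ln 0.82 / 0.4 = -0.1985 / 0.4 = -0.4961
A_new/A_old = e^-0.4961 ≈ 0.6089
Fraction that can be lost = 1 − 0.6089 = 0.3911

39.1%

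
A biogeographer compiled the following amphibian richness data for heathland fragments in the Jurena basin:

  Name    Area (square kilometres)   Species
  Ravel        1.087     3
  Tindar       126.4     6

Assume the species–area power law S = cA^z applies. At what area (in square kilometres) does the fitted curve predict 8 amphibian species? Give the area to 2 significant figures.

z = ln(6/3) / ln(126.4/1.087) = 0.6931 / 4.7560 = 0.1457
c = 3 / 1.087^0.1457 = 3 / 1.012 = 2.964
A = (8/2.964)^(1/0.1457) ⇒ ln A = ln(2.699)/0.1457 = 6.8134
A = e^6.8134 ≈ 909.9 square kilometres

910 square kilometres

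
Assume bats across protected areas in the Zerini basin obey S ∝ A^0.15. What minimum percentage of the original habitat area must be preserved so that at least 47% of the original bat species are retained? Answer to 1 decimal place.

0.7%

Need (A_new/A_old)^0.15 = 0.47, so A_new/A_old = 0.47^(1/0.15) = 0.47^6.667
ln(A_new/A_old) = ln 0.47 / 0.15 = -0.7550 / 0.15 = -5.0335
A_new/A_old = e^-5.0335 ≈ 0.006516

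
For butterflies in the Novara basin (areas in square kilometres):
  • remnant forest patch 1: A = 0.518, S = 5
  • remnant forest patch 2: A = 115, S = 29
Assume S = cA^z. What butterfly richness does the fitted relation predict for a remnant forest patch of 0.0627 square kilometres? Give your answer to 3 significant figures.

2.52

z = ln(29/5) / ln(115/0.518) = 1.7579 / 5.4027 = 0.3254
c = 5 / 0.518^0.3254 = 5 / 0.8073 = 6.193
S₃ = 6.193 × 0.0627^0.3254 = 6.193 × 0.4061 ≈ 2.515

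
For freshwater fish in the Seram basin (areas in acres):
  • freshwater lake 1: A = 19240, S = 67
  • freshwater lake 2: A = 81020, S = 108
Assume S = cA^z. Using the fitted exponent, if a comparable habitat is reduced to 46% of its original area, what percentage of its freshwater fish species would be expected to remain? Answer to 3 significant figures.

77.3%

z = ln(108/67) / ln(81020/19240) = 0.4774 / 1.4377 = 0.3321
S_new/S_old = (A_new/A_old)^z = 0.46^0.3321 = exp(0.3321 × -0.7765) = 0.7727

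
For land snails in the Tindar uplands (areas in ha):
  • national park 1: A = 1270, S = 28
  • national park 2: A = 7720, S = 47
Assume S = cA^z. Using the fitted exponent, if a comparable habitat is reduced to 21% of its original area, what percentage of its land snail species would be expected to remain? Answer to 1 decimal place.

z = ln(47/28) / ln(7720/1270) = 0.5179 / 1.8048 = 0.2870
S_new/S_old = (A_new/A_old)^z = 0.21^0.2870 = exp(0.2870 × -1.5606) = 0.639

63.9%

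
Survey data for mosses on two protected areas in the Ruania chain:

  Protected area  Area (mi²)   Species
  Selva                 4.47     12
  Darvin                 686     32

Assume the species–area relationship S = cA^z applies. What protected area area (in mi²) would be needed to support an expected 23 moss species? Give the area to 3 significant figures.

z = ln(32/12) / ln(686/4.47) = 0.9808 / 5.0335 = 0.1949
c = 12 / 4.47^0.1949 = 12 / 1.339 = 8.963
A = (23/8.963)^(1/0.1949) ⇒ ln A = ln(2.566)/0.1949 = 4.8361
A = e^4.8361 ≈ 126 mi²

126 mi²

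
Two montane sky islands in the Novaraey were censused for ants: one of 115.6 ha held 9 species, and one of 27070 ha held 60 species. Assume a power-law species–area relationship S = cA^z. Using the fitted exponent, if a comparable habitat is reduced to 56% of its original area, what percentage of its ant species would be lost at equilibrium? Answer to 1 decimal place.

18.3%

z = ln(60/9) / ln(27070/115.6) = 1.8971 / 5.4560 = 0.3477
S_new/S_old = (A_new/A_old)^z = 0.56^0.3477 = exp(0.3477 × -0.5798) = 0.8174
Fraction lost = 1 − 0.8174 = 0.1826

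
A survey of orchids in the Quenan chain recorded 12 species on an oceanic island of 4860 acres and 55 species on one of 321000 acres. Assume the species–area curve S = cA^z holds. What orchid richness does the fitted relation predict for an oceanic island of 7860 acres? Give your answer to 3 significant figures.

z = ln(55/12) / ln(321000/4860) = 1.5224 / 4.1904 = 0.3633
c = 12 / 4860^0.3633 = 12 / 21.85 = 0.5493
S₃ = 0.5493 × 7860^0.3633 = 0.5493 × 26.02 ≈ 14.29

14.3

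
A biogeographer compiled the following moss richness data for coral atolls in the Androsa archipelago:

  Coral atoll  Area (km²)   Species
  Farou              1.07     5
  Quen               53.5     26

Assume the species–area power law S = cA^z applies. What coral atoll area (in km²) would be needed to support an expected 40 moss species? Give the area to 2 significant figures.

150 km²

z = ln(26/5) / ln(53.5/1.07) = 1.6487 / 3.9120 = 0.4214
c = 5 / 1.07^0.4214 = 5 / 1.029 = 4.859
A = (40/4.859)^(1/0.4214) ⇒ ln A = ln(8.231)/0.4214 = 5.0019
A = e^5.0019 ≈ 148.7 km²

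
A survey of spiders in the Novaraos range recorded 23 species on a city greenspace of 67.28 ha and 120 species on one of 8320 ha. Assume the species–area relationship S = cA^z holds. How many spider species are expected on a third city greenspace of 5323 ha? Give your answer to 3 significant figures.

z = ln(120/23) / ln(8320/67.28) = 1.6520 / 4.8176 = 0.3429
c = 23 / 67.28^0.3429 = 23 / 4.235 = 5.432
S₃ = 5.432 × 5323^0.3429 = 5.432 × 18.96 ≈ 103

103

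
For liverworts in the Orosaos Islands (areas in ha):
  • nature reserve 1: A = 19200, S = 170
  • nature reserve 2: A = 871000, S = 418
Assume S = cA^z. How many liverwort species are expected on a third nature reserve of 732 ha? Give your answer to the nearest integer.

z = ln(418/170) / ln(871000/19200) = 0.8997 / 3.8147 = 0.2358
c = 170 / 19200^0.2358 = 170 / 10.24 = 16.61
S₃ = 16.61 × 732^0.2358 = 16.61 × 4.738 ≈ 78.67

79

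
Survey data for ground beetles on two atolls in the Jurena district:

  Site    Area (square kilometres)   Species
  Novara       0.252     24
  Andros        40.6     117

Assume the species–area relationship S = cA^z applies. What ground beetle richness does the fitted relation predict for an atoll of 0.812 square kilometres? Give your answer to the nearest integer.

35

z = ln(117/24) / ln(40.6/0.252) = 1.5841 / 5.0821 = 0.3117
c = 24 / 0.252^0.3117 = 24 / 0.6507 = 36.88
S₃ = 36.88 × 0.812^0.3117 = 36.88 × 0.9371 ≈ 34.56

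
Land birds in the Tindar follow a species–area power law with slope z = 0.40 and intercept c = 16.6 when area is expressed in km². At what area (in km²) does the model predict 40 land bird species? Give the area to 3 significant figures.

40 = 16.6 × A^0.4  ⇒  A^0.4 = 40/16.6 = 2.41
ln A = ln(2.41) / 0.4 = 0.8795 / 0.4 = 2.1987
A = e^2.1987 ≈ 9.013 km²

9.01 km²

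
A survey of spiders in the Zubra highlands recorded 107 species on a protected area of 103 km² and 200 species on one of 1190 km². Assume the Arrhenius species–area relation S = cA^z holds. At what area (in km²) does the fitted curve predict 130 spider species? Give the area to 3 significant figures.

z = ln(200/107) / ln(1190/103) = 0.6255 / 2.4470 = 0.2556
c = 107 / 103^0.2556 = 107 / 3.27 = 32.72
A = (130/32.72)^(1/0.2556) ⇒ ln A = ln(3.973)/0.2556 = 5.3964
A = e^5.3964 ≈ 220.6 km²

221 km²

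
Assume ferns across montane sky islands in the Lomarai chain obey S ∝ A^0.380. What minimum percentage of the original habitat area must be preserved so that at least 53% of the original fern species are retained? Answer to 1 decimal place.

18.8%

Need (A_new/A_old)^0.38 = 0.53, so A_new/A_old = 0.53^(1/0.38) = 0.53^2.632
ln(A_new/A_old) = ln 0.53 / 0.38 = -0.6349 / 0.38 = -1.6707
A_new/A_old = e^-1.6707 ≈ 0.1881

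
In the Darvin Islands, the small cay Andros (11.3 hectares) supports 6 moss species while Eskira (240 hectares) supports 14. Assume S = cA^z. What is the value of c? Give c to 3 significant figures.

3.06

z = ln(S₂/S₁) / ln(A₂/A₁) = ln(14/6) / ln(240/11.3) = 0.8473 / 3.0558 = 0.2773
c = S₁ / A₁^z = 6 / 11.3^0.2773 = 6 / 1.959 = 3.063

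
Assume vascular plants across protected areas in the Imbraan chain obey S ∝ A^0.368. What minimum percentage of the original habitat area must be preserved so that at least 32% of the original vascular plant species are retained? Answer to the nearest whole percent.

Need (A_new/A_old)^0.368 = 0.32, so A_new/A_old = 0.32^(1/0.368) = 0.32^2.717
ln(A_new/A_old) = ln 0.32 / 0.368 = -1.1394 / 0.368 = -3.0963
A_new/A_old = e^-3.0963 ≈ 0.04522

5%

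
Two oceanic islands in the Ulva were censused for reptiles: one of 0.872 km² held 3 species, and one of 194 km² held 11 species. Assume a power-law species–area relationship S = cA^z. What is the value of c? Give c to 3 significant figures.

z = ln(S₂/S₁) / ln(A₂/A₁) = ln(11/3) / ln(194/0.872) = 1.2993 / 5.4048 = 0.2404
c = S₁ / A₁^z = 3 / 0.872^0.2404 = 3 / 0.9676 = 3.1

3.10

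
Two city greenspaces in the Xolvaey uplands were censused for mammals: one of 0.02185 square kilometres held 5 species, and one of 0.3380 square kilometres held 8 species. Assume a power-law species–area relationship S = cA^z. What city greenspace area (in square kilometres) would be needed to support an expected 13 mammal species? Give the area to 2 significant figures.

z = ln(8/5) / ln(0.338/0.02185) = 0.4700 / 2.7388 = 0.1716
c = 5 / 0.02185^0.1716 = 5 / 0.5188 = 9.637
A = (13/9.637)^(1/0.1716) ⇒ ln A = ln(1.349)/0.1716 = 1.7445
A = e^1.7445 ≈ 5.723 square kilometres

5.7 square kilometres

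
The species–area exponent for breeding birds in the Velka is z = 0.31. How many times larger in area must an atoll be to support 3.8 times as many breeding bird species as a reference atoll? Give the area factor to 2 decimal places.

74.18

(A₂/A₁)^0.31 = 3.8, so A₂/A₁ = 3.8^(1/0.31) = 3.8^3.226
ln(A₂/A₁) = ln 3.8 / 0.31 = 1.3350 / 0.31 = 4.3065
A₂/A₁ = e^4.3065 ≈ 74.18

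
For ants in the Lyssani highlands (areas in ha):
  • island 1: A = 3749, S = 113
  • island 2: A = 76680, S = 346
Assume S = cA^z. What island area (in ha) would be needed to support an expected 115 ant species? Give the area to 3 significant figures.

3930 ha

z = ln(346/113) / ln(76680/3749) = 1.1191 / 3.0182 = 0.3708
c = 113 / 3749^0.3708 = 113 / 21.14 = 5.345
A = (115/5.345)^(1/0.3708) ⇒ ln A = ln(21.51)/0.3708 = 8.2766
A = e^8.2766 ≈ 3931 ha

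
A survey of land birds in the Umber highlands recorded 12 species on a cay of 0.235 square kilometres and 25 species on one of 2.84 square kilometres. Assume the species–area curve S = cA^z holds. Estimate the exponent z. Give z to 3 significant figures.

Taking logs: ln S = ln c + z ln A, so z = (ln S₂ − ln S₁)/(ln A₂ − ln A₁).
z = ln(25/12) / ln(2.84/0.235) = ln(2.083) / ln(12.09) = 0.7340 / 2.4920 = 0.2945

0.295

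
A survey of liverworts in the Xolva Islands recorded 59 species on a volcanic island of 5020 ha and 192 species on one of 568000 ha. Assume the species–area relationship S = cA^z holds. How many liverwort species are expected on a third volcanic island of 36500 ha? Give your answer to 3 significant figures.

z = ln(192/59) / ln(568000/5020) = 1.1800 / 4.7287 = 0.2495
c = 59 / 5020^0.2495 = 59 / 8.384 = 7.037
S₃ = 7.037 × 36500^0.2495 = 7.037 × 13.75 ≈ 96.79

96.8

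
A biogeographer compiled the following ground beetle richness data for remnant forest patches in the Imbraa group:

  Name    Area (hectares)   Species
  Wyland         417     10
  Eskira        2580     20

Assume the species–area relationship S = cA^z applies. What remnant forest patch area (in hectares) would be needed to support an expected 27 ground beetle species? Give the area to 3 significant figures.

5680 hectares

z = ln(20/10) / ln(2580/417) = 0.6931 / 1.8225 = 0.3803
c = 10 / 417^0.3803 = 10 / 9.92 = 1.008
A = (27/1.008)^(1/0.3803) ⇒ ln A = ln(26.79)/0.3803 = 8.6446
A = e^8.6446 ≈ 5679 hectares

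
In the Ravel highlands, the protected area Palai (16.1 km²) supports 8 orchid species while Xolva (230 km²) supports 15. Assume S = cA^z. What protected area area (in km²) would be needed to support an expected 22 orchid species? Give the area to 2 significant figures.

1200 km²

z = ln(15/8) / ln(230/16.1) = 0.6286 / 2.6593 = 0.2364
c = 8 / 16.1^0.2364 = 8 / 1.929 = 4.148
A = (22/4.148)^(1/0.2364) ⇒ ln A = ln(5.304)/0.2364 = 7.0583
A = e^7.0583 ≈ 1162 km²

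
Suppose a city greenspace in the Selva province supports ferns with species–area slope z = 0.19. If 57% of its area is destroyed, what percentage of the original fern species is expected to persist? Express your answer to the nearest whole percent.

S_new/S_old = (A_new/A_old)^z = 0.43^0.19
= exp(0.19 × ln 0.43) = exp(0.19 × -0.8440) = exp(-0.1604) ≈ 0.8518

85%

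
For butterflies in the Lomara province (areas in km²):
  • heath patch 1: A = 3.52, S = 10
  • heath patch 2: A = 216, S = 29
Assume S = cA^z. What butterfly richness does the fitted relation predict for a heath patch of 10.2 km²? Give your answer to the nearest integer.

z = ln(29/10) / ln(216/3.52) = 1.0647 / 4.1168 = 0.2586
c = 10 / 3.52^0.2586 = 10 / 1.385 = 7.222
S₃ = 7.222 × 10.2^0.2586 = 7.222 × 1.823 ≈ 13.17

13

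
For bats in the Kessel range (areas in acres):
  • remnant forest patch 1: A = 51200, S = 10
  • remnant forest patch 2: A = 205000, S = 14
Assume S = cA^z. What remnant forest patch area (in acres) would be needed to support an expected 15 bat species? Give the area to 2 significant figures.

z = ln(14/10) / ln(205000/51200) = 0.3365 / 1.3873 = 0.2425
c = 10 / 51200^0.2425 = 10 / 13.87 = 0.7208
A = (15/0.7208)^(1/0.2425) ⇒ ln A = ln(20.81)/0.2425 = 12.5152
A = e^12.5152 ≈ 272453 acres

270000 acres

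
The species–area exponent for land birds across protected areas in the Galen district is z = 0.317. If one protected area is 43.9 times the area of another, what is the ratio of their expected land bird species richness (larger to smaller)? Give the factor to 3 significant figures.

S₂/S₁ = (A₂/A₁)^z = 43.9^0.317
ln(S₂/S₁) = 0.317 × ln 43.9 = 0.317 × 3.7819 = 1.1989
S₂/S₁ = e^1.1989 ≈ 3.316

3.32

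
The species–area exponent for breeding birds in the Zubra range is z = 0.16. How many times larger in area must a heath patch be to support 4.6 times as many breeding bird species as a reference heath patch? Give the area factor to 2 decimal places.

13875.11

(A₂/A₁)^0.16 = 4.6, so A₂/A₁ = 4.6^(1/0.16) = 4.6^6.25
ln(A₂/A₁) = ln 4.6 / 0.16 = 1.5261 / 0.16 = 9.5379
A₂/A₁ = e^9.5379 ≈ 13875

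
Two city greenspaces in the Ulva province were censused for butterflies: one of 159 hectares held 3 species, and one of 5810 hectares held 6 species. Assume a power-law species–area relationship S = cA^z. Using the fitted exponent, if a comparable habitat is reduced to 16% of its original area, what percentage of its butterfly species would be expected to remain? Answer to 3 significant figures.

z = ln(6/3) / ln(5810/159) = 0.6931 / 3.5984 = 0.1926
S_new/S_old = (A_new/A_old)^z = 0.16^0.1926 = exp(0.1926 × -1.8326) = 0.7026

70.3%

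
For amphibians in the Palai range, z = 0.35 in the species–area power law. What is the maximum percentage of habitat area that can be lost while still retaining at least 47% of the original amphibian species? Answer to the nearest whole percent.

Need (A_new/A_old)^0.35 = 0.47, so A_new/A_old = 0.47^(1/0.35) = 0.47^2.857
ln(A_new/A_old) = ln 0.47 / 0.35 = -0.7550 / 0.35 = -2.1572
A_new/A_old = e^-2.1572 ≈ 0.1156
Fraction that can be lost = 1 − 0.1156 = 0.8844

88%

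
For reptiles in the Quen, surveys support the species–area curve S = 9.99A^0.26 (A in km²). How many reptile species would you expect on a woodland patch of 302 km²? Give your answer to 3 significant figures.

S = 9.99 × 302^0.26
ln S = ln 9.99 + 0.26 × ln 302 = 2.3016 + 0.26 × 5.7104 = 3.7863
S = e^3.7863 ≈ 44.09

44.1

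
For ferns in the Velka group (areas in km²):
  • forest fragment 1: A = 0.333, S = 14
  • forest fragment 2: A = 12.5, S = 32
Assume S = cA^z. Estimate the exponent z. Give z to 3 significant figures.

0.228

Taking logs: ln S = ln c + z ln A, so z = (ln S₂ − ln S₁)/(ln A₂ − ln A₁).
z = ln(32/14) / ln(12.5/0.333) = ln(2.286) / ln(37.54) = 0.8267 / 3.6253 = 0.2280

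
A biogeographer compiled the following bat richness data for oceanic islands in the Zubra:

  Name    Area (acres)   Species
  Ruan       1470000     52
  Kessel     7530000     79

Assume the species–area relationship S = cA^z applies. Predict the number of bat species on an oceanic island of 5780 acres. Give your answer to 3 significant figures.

z = ln(79/52) / ln(7530000/1470000) = 0.4182 / 1.6336 = 0.2560
c = 52 / 1470000^0.2560 = 52 / 37.92 = 1.371
S₃ = 1.371 × 5780^0.2560 = 1.371 × 9.184 ≈ 12.6

12.6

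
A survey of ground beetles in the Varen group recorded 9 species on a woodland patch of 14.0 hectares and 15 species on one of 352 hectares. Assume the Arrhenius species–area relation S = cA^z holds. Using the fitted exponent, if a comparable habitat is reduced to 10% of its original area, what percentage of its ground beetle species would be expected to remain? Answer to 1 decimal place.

69.4%

z = ln(15/9) / ln(352/14) = 0.5108 / 3.2246 = 0.1584
S_new/S_old = (A_new/A_old)^z = 0.1^0.1584 = exp(0.1584 × -2.3026) = 0.6944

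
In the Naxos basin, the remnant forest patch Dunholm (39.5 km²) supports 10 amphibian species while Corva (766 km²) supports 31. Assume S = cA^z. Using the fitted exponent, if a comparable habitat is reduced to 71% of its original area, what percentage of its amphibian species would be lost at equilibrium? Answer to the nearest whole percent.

z = ln(31/10) / ln(766/39.5) = 1.1314 / 2.9649 = 0.3816
S_new/S_old = (A_new/A_old)^z = 0.71^0.3816 = exp(0.3816 × -0.3425) = 0.8775
Fraction lost = 1 − 0.8775 = 0.1225

12%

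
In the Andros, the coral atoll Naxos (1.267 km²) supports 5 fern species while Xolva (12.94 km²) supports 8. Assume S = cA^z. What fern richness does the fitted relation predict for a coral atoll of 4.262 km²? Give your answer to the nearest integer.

z = ln(8/5) / ln(12.94/1.267) = 0.4700 / 2.3237 = 0.2023
c = 5 / 1.267^0.2023 = 5 / 1.049 = 4.766
S₃ = 4.766 × 4.262^0.2023 = 4.766 × 1.341 ≈ 6.39

6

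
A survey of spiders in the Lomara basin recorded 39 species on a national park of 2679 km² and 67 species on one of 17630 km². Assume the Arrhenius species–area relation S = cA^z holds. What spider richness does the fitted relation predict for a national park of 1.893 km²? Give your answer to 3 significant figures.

z = ln(67/39) / ln(17630/2679) = 0.5411 / 1.8842 = 0.2872
c = 39 / 2679^0.2872 = 39 / 9.65 = 4.042
S₃ = 4.042 × 1.893^0.2872 = 4.042 × 1.201 ≈ 4.855

4.85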